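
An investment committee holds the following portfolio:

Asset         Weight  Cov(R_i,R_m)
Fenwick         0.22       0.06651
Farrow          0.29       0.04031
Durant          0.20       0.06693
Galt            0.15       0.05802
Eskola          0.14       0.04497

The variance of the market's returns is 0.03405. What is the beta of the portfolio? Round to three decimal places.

β_Fenwick = 0.06651 / 0.03405 = 1.9533
β_Farrow = 0.04031 / 0.03405 = 1.1838
β_Durant = 0.06693 / 0.03405 = 1.9656
β_Galt = 0.05802 / 0.03405 = 1.7040
β_Eskola = 0.04497 / 0.03405 = 1.3207
β_P = Σ w_i β_i = 0.22×1.9533 + 0.29×1.1838 + 0.20×1.9656 + 0.15×1.7040 + 0.14×1.3207 = 1.6066

1.607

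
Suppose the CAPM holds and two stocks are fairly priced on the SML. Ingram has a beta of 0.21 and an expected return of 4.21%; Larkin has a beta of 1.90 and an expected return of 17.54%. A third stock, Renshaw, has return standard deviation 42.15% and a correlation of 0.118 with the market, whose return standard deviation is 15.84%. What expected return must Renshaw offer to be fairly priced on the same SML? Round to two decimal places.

MRP = (17.54% − 4.21%) / (1.90 − 0.21) = 7.8876%
R_f = 4.21% − 0.21 × 7.8876% = 2.5536%
β_Renshaw = ρ·σ_i/σ_m = 0.118 × 42.15 / 15.84 = 0.3140
E(R_Renshaw) = R_f + β × MRP = 2.5536% + 0.3140 × 7.8876% = 5.03%

5.03%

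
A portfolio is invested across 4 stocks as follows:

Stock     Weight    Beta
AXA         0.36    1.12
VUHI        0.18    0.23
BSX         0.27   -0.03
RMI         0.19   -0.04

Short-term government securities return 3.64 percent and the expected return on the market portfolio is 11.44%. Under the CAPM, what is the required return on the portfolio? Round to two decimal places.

β_P = Σ w_i β_i = 0.36×1.12 + 0.18×0.23 + 0.27×-0.03 + 0.19×-0.04 = 0.4289
MRP = 11.44% − 3.64% = 7.80%
E(R_P) = R_f + β_P × MRP = 3.64% + 0.4289 × 7.80% = 6.99%

6.99%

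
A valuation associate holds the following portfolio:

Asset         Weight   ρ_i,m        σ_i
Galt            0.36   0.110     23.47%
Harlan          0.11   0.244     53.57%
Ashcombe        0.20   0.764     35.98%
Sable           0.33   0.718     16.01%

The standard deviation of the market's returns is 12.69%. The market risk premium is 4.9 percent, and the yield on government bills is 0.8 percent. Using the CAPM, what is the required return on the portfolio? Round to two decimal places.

β_Galt = 0.110 × 23.47% / 12.69% = 0.2034
β_Harlan = 0.244 × 53.57% / 12.69% = 1.0300
β_Ashcombe = 0.764 × 35.98% / 12.69% = 2.1662
β_Sable = 0.718 × 16.01% / 12.69% = 0.9058
β_P = Σ w_i β_i = 0.36×0.2034 + 0.11×1.0300 + 0.20×2.1662 + 0.33×0.9058 = 0.9187
E(R_P) = R_f + β_P × MRP = 0.8% + 0.9187 × 4.9% = 5.30%

5.30%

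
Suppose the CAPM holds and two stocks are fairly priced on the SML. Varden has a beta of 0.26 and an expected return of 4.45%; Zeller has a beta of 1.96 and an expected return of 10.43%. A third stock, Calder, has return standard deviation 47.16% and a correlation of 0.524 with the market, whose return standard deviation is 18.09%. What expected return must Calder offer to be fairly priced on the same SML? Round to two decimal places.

MRP = (10.43% − 4.45%) / (1.96 − 0.26) = 3.5176%
R_f = 4.45% − 0.26 × 3.5176% = 3.5354%
β_Calder = ρ·σ_i/σ_m = 0.524 × 47.16 / 18.09 = 1.3660
E(R_Calder) = R_f + β × MRP = 3.5354% + 1.3660 × 3.5176% = 8.34%

8.34%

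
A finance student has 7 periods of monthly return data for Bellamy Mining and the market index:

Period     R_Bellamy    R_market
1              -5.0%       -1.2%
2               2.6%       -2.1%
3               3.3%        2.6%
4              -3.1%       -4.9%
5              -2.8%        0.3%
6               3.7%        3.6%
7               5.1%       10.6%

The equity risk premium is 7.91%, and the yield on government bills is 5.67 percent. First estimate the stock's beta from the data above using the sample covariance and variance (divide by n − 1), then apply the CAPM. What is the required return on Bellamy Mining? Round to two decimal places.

10.18%

Mean R_i = (-5.0 + 2.6 + 3.3 − 3.1 − 2.8 + 3.7 + 5.1) / 7 = 0.5429%
Mean R_m = (-1.2 − 2.1 + 2.6 − 4.9 + 0.3 + 3.6 + 10.6) / 7 = 1.2714%
Σ(R_i − R̄_i)(R_m − R̄_m) = 86.0186  ⇒  Cov = 86.0186 / 6 = 14.3364
Σ(R_m − R̄_m)² = 150.7143  ⇒  Var(R_m) = 150.7143 / 6 = 25.1191
β = Cov / Var(R_m) = 14.3364 / 25.1191 = 0.5707
E(R) = R_f + β × MRP = 5.67% + 0.5707 × 7.91% = 10.18%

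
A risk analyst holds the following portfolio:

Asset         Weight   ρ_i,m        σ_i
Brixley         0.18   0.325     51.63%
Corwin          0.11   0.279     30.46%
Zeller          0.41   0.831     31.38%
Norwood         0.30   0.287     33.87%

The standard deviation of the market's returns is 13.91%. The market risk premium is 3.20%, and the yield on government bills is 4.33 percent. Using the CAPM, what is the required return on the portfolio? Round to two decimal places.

8.37%

β_Brixley = 0.325 × 51.63% / 13.91% = 1.2063
β_Corwin = 0.279 × 30.46% / 13.91% = 0.6110
β_Zeller = 0.831 × 31.38% / 13.91% = 1.8747
β_Norwood = 0.287 × 33.87% / 13.91% = 0.6988
β_P = Σ w_i β_i = 0.18×1.2063 + 0.11×0.6110 + 0.41×1.8747 + 0.30×0.6988 = 1.2626
E(R_P) = R_f + β_P × MRP = 4.33% + 1.2626 × 3.20% = 8.37%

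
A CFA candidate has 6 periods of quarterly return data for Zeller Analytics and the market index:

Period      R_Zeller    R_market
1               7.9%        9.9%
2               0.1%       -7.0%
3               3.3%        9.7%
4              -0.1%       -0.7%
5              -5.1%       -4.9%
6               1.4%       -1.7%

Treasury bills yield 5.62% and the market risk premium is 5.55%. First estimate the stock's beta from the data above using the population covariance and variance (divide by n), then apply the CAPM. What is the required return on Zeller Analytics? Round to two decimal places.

Mean R_i = (7.9 + 0.1 + 3.3 − 0.1 − 5.1 + 1.4) / 6 = 1.2500%
Mean R_m = (9.9 − 7.0 + 9.7 − 0.7 − 4.9 − 1.7) / 6 = 0.8833%
Σ(R_i − R̄_i)(R_m − R̄_m) = 125.5750  ⇒  Cov = 125.5750 / 6 = 20.9292
Σ(R_m − R̄_m)² = 263.8083  ⇒  Var(R_m) = 263.8083 / 6 = 43.9681
β = Cov / Var(R_m) = 20.9292 / 43.9681 = 0.4760
E(R) = R_f + β × MRP = 5.62% + 0.4760 × 5.55% = 8.26%

8.26%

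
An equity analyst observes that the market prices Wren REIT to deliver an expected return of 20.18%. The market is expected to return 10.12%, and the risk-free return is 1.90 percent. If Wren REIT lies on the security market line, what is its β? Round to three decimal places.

2.224

MRP = 10.12% − 1.90% = 8.22%
β = (E(R) − R_f) / MRP = (20.18% − 1.90%) / 8.22% = 18.28% / 8.22% = 2.224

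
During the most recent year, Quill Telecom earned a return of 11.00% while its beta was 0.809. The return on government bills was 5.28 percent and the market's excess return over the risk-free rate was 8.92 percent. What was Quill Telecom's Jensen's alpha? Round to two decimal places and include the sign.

-1.50%

CAPM benchmark = R_f + β(R_m − R_f) = 5.28% + 0.809 × 8.92% = 12.49628%
α = actual − benchmark = 11.00% − 12.49628% = -1.50%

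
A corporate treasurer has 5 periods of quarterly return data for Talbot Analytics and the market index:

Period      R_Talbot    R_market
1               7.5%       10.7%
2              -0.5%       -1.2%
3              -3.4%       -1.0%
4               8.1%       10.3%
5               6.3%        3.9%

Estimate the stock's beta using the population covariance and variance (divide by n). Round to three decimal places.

0.818

Mean R_i = (7.5 − 0.5 − 3.4 + 8.1 + 6.3) / 5 = 3.6000%
Mean R_m = (10.7 − 1.2 − 1.0 + 10.3 + 3.9) / 5 = 4.5400%
Σ(R_i − R̄_i)(R_m − R̄_m) = 110.5300  ⇒  Cov = 110.5300 / 5 = 22.1060
Σ(R_m − R̄_m)² = 135.1720  ⇒  Var(R_m) = 135.1720 / 5 = 27.0344
β = Cov / Var(R_m) = 22.1060 / 27.0344 = 0.8177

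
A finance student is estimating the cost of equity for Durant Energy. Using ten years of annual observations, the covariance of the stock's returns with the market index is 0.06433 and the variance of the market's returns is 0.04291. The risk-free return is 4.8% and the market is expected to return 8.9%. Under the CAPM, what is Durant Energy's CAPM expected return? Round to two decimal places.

β = Cov(R_i, R_m) / Var(R_m) = 0.06433 / 0.04291 = 1.4992
MRP = 8.9% − 4.8% = 4.10%
E(R) = R_f + β × MRP = 4.8% + 1.4992 × 4.1% = 10.95%

10.95%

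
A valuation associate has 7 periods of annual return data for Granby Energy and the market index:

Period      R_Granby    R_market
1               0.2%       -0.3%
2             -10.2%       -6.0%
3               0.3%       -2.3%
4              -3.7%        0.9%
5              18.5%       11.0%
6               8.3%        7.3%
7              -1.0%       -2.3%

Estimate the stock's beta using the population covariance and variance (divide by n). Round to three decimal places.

Mean R_i = (0.2 − 10.2 + 0.3 − 3.7 + 18.5 + 8.3 − 1.0) / 7 = 1.7714%
Mean R_m = (-0.3 − 6.0 − 2.3 + 0.9 + 11.0 + 7.3 − 2.3) / 7 = 1.1857%
Σ(R_i − R̄_i)(R_m − R̄_m) = 308.8071  ⇒  Cov = 308.8071 / 7 = 44.1153
Σ(R_m − R̄_m)² = 211.9286  ⇒  Var(R_m) = 211.9286 / 7 = 30.2755
β = Cov / Var(R_m) = 44.1153 / 30.2755 = 1.4571

1.457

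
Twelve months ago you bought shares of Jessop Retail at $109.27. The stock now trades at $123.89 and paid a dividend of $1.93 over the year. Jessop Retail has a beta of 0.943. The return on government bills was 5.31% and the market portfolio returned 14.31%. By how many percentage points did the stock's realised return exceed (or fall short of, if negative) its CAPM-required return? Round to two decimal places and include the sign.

Realised HPR = (P1 + D1 − P0) / P0 = (123.89 + 1.93 − 109.27) / 109.27 = 16.55 / 109.27 = 15.1460%
MRP = 14.31% − 5.31% = 9.00%
CAPM required = R_f + β·MRP = 5.31% + 0.943 × 9.00% = 13.79700%
α = realised − required = 15.1460% − 13.79700% = +1.35%

+1.35%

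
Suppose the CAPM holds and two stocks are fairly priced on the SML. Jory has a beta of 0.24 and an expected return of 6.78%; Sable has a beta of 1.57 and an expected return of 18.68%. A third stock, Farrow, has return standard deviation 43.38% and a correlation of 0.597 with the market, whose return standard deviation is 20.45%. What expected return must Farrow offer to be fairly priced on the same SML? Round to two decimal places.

15.96%

MRP = (18.68% − 6.78%) / (1.57 − 0.24) = 8.9474%
R_f = 6.78% − 0.24 × 8.9474% = 4.6326%
β_Farrow = ρ·σ_i/σ_m = 0.597 × 43.38 / 20.45 = 1.2664
E(R_Farrow) = R_f + β × MRP = 4.6326% + 1.2664 × 8.9474% = 15.96%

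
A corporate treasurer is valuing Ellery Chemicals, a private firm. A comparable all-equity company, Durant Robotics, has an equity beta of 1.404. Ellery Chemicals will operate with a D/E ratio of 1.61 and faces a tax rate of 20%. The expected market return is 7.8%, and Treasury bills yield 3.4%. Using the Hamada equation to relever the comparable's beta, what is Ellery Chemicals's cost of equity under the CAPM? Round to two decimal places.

β_L = β_U × [1 + (1 − t)(D/E)] = 1.404 × [1 + (1 − 0.20) × 1.61]
    = 1.404 × [1 + 0.80 × 1.61] = 1.404 × 2.2880 = 3.2124
MRP = 7.8% − 3.4% = 4.40%
E(R) = R_f + β_L × MRP = 3.4% + 3.2124 × 4.4% = 17.53%

17.53%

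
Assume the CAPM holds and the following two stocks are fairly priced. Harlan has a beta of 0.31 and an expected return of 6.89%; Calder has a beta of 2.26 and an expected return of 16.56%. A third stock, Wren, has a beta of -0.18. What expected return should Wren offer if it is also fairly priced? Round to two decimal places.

4.46%

MRP (SML slope) = (16.56% − 6.89%) / (2.26 − 0.31) = 9.67% / 1.95 = 4.9590%
R_f (intercept) = 6.89% − 0.31 × 4.9590% = 5.3527%
E(R_Wren) = R_f + β × MRP = 5.3527% + -0.18 × 4.9590% = 4.46%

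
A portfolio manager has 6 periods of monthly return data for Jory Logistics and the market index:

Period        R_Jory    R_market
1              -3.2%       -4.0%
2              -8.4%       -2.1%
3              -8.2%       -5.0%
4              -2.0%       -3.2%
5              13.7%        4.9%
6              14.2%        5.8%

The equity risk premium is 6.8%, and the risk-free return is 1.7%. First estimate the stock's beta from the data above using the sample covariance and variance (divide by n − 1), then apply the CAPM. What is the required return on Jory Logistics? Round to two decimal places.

Mean R_i = (-3.2 − 8.4 − 8.2 − 2.0 + 13.7 + 14.2) / 6 = 1.0167%
Mean R_m = (-4.0 − 2.1 − 5.0 − 3.2 + 4.9 + 5.8) / 6 = -0.6000%
Σ(R_i − R̄_i)(R_m − R̄_m) = 230.9900  ⇒  Cov = 230.9900 / 5 = 46.1980
Σ(R_m − R̄_m)² = 111.1400  ⇒  Var(R_m) = 111.1400 / 5 = 22.2280
β = Cov / Var(R_m) = 46.1980 / 22.2280 = 2.0784
E(R) = R_f + β × MRP = 1.7% + 2.0784 × 6.8% = 15.83%

15.83%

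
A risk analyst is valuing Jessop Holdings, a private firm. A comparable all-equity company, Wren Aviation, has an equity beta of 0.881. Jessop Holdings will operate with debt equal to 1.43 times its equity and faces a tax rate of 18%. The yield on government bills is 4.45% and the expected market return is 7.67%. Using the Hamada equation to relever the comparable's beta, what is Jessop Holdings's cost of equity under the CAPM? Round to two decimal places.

10.61%

β_L = β_U × [1 + (1 − t)(D/E)] = 0.881 × [1 + (1 − 0.18) × 1.43]
    = 0.881 × [1 + 0.82 × 1.43] = 0.881 × 2.1726 = 1.9141
MRP = 7.67% − 4.45% = 3.22%
E(R) = R_f + β_L × MRP = 4.45% + 1.9141 × 3.22% = 10.61%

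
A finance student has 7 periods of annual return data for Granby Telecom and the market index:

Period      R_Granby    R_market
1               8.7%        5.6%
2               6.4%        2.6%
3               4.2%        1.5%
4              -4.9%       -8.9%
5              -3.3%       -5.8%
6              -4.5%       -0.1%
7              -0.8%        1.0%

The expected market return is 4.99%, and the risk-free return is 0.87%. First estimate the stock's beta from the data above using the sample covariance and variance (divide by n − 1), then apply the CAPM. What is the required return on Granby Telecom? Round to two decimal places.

Mean R_i = (8.7 + 6.4 + 4.2 − 4.9 − 3.3 − 4.5 − 0.8) / 7 = 0.8286%
Mean R_m = (5.6 + 2.6 + 1.5 − 8.9 − 5.8 − 0.1 + 1.0) / 7 = -0.5857%
Σ(R_i − R̄_i)(R_m − R̄_m) = 137.4571  ⇒  Cov = 137.4571 / 6 = 22.9095
Σ(R_m − R̄_m)² = 151.8286  ⇒  Var(R_m) = 151.8286 / 6 = 25.3048
β = Cov / Var(R_m) = 22.9095 / 25.3048 = 0.9053
MRP = 4.99% − 0.87% = 4.12%
E(R) = R_f + β × MRP = 0.87% + 0.9053 × 4.12% = 4.60%

4.60%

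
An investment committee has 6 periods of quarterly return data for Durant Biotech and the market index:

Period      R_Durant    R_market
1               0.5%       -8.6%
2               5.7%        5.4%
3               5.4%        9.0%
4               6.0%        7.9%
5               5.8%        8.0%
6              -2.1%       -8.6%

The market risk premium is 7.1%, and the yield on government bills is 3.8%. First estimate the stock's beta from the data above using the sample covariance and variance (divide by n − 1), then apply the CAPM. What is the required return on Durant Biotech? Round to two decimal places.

6.60%

Mean R_i = (0.5 + 5.7 + 5.4 + 6.0 + 5.8 − 2.1) / 6 = 3.5500%
Mean R_m = (-8.6 + 5.4 + 9.0 + 7.9 + 8.0 − 8.6) / 6 = 2.1833%
Σ(R_i − R̄_i)(R_m − R̄_m) = 140.4350  ⇒  Cov = 140.4350 / 5 = 28.0870
Σ(R_m − R̄_m)² = 355.8883  ⇒  Var(R_m) = 355.8883 / 5 = 71.1777
β = Cov / Var(R_m) = 28.0870 / 71.1777 = 0.3946
E(R) = R_f + β × MRP = 3.8% + 0.3946 × 7.1% = 6.60%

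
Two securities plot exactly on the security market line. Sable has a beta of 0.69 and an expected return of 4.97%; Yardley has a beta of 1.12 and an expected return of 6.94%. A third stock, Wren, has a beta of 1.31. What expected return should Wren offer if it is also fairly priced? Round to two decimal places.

MRP (SML slope) = (6.94% − 4.97%) / (1.12 − 0.69) = 1.97% / 0.43 = 4.5814%
R_f (intercept) = 4.97% − 0.69 × 4.5814% = 1.8088%
E(R_Wren) = R_f + β × MRP = 1.8088% + 1.31 × 4.5814% = 7.81%

7.81%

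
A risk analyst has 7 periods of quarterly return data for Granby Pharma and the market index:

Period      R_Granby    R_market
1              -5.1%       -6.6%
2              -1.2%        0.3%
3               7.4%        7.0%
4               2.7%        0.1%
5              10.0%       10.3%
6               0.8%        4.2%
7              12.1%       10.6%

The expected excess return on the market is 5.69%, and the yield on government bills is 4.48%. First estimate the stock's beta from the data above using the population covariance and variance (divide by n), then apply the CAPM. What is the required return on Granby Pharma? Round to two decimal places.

Mean R_i = (-5.1 − 1.2 + 7.4 + 2.7 + 10.0 + 0.8 + 12.1) / 7 = 3.8143%
Mean R_m = (-6.6 + 0.3 + 7.0 + 0.1 + 10.3 + 4.2 + 10.6) / 7 = 3.7000%
Σ(R_i − R̄_i)(R_m − R̄_m) = 221.2000  ⇒  Cov = 221.2000 / 7 = 31.6000
Σ(R_m − R̄_m)² = 232.9200  ⇒  Var(R_m) = 232.9200 / 7 = 33.2743
β = Cov / Var(R_m) = 31.6000 / 33.2743 = 0.9497
E(R) = R_f + β × MRP = 4.48% + 0.9497 × 5.69% = 9.88%

9.88%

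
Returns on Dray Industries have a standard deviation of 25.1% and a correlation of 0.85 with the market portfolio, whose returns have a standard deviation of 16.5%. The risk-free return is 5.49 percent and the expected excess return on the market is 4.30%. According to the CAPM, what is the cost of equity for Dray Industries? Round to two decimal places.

11.05%

β = ρ × σ_i / σ_m = 0.85 × 25.1% / 16.5% = 1.2930
E(R) = 5.49% + 1.2930 × 4.30% = 11.05%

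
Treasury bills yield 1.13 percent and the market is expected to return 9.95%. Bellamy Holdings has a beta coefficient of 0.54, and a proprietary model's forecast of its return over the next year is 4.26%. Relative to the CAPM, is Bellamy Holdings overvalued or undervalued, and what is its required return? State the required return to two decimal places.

Overvalued; required return 5.89%

MRP = 9.95% − 1.13% = 8.82%
Required return = R_f + β·MRP = 1.13% + 0.54 × 8.82% = 5.89%
Forecast 4.26% < required 5.89% → the stock plots below the SML → overvalued.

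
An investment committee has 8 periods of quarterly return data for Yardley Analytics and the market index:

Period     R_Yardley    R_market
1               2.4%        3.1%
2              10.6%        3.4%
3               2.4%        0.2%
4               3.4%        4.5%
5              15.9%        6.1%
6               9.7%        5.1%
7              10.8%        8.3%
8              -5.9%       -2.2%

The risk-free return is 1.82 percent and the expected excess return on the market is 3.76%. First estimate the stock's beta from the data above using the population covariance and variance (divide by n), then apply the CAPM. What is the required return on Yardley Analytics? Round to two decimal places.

Mean R_i = (2.4 + 10.6 + 2.4 + 3.4 + 15.9 + 9.7 + 10.8 − 5.9) / 8 = 6.1625%
Mean R_m = (3.1 + 3.4 + 0.2 + 4.5 + 6.1 + 5.1 + 8.3 − 2.2) / 8 = 3.5625%
Σ(R_i − R̄_i)(R_m − R̄_m) = 132.7088  ⇒  Cov = 132.7088 / 8 = 16.5886
Σ(R_m − R̄_m)² = 76.8788  ⇒  Var(R_m) = 76.8788 / 8 = 9.6099
β = Cov / Var(R_m) = 16.5886 / 9.6099 = 1.7262
E(R) = R_f + β × MRP = 1.82% + 1.7262 × 3.76% = 8.31%

8.31%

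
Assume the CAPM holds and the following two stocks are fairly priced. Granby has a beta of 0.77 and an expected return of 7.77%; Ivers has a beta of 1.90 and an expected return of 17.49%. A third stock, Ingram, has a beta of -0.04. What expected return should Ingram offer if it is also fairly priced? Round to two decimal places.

MRP (SML slope) = (17.49% − 7.77%) / (1.90 − 0.77) = 9.72% / 1.13 = 8.6018%
R_f (intercept) = 7.77% − 0.77 × 8.6018% = 1.1466%
E(R_Ingram) = R_f + β × MRP = 1.1466% + -0.04 × 8.6018% = 0.80%

0.80%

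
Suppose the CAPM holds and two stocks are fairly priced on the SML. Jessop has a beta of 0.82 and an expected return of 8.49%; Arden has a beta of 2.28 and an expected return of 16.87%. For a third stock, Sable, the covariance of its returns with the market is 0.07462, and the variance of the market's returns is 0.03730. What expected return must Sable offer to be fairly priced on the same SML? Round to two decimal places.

MRP = (16.87% − 8.49%) / (2.28 − 0.82) = 5.7397%
R_f = 8.49% − 0.82 × 5.7397% = 3.7834%
β_Sable = Cov / Var(R_m) = 0.07462 / 0.03730 = 2.0005
E(R_Sable) = R_f + β × MRP = 3.7834% + 2.0005 × 5.7397% = 15.27%

15.27%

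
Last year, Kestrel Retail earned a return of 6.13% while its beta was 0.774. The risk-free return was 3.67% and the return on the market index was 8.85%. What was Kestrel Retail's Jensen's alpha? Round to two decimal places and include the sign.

Market excess return = 8.85% − 3.67% = 5.18%
CAPM benchmark = R_f + β(R_m − R_f) = 3.67% + 0.774 × 5.18% = 7.67932%
α = actual − benchmark = 6.13% − 7.67932% = -1.55%

-1.55%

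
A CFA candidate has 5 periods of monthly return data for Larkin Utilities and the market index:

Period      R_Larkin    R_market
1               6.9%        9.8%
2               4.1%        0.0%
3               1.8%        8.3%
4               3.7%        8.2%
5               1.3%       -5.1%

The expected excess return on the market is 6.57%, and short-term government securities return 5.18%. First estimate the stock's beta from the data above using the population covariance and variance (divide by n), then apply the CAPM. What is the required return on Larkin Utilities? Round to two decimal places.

6.38%

Mean R_i = (6.9 + 4.1 + 1.8 + 3.7 + 1.3) / 5 = 3.5600%
Mean R_m = (9.8 + 0.0 + 8.3 + 8.2 − 5.1) / 5 = 4.2400%
Σ(R_i − R̄_i)(R_m − R̄_m) = 30.7980  ⇒  Cov = 30.7980 / 5 = 6.1596
Σ(R_m − R̄_m)² = 168.2920  ⇒  Var(R_m) = 168.2920 / 5 = 33.6584
β = Cov / Var(R_m) = 6.1596 / 33.6584 = 0.1830
E(R) = R_f + β × MRP = 5.18% + 0.1830 × 6.57% = 6.38%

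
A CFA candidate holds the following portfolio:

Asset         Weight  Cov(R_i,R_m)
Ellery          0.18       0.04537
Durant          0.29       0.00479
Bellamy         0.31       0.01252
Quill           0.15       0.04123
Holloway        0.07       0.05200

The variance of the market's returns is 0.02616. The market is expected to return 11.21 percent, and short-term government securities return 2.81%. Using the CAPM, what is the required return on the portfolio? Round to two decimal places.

β_Ellery = 0.04537 / 0.02616 = 1.7343
β_Durant = 0.00479 / 0.02616 = 0.1831
β_Bellamy = 0.01252 / 0.02616 = 0.4786
β_Quill = 0.04123 / 0.02616 = 1.5761
β_Holloway = 0.05200 / 0.02616 = 1.9878
β_P = Σ w_i β_i = 0.18×1.7343 + 0.29×0.1831 + 0.31×0.4786 + 0.15×1.5761 + 0.07×1.9878 = 0.8892
MRP = 11.21% − 2.81% = 8.40%
E(R_P) = R_f + β_P × MRP = 2.81% + 0.8892 × 8.40% = 10.28%

10.28%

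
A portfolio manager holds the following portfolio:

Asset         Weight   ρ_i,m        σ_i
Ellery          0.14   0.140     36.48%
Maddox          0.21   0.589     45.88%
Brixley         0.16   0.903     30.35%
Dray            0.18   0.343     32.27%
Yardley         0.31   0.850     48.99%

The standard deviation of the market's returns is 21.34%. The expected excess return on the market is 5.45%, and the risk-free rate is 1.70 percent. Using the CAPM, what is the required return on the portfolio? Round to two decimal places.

8.26%

β_Ellery = 0.140 × 36.48% / 21.34% = 0.2393
β_Maddox = 0.589 × 45.88% / 21.34% = 1.2663
β_Brixley = 0.903 × 30.35% / 21.34% = 1.2843
β_Dray = 0.343 × 32.27% / 21.34% = 0.5187
β_Yardley = 0.850 × 48.99% / 21.34% = 1.9513
β_P = Σ w_i β_i = 0.14×0.2393 + 0.21×1.2663 + 0.16×1.2843 + 0.18×0.5187 + 0.31×1.9513 = 1.2032
E(R_P) = R_f + β_P × MRP = 1.70% + 1.2032 × 5.45% = 8.26%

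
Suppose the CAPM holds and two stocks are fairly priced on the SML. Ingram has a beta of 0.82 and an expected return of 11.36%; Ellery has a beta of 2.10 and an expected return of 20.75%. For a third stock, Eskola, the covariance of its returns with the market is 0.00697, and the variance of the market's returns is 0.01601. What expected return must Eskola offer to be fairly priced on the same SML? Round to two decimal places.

8.54%

MRP = (20.75% − 11.36%) / (2.10 − 0.82) = 7.3359%
R_f = 11.36% − 0.82 × 7.3359% = 5.3446%
β_Eskola = Cov / Var(R_m) = 0.00697 / 0.01601 = 0.4354
E(R_Eskola) = R_f + β × MRP = 5.3446% + 0.4354 × 7.3359% = 8.54%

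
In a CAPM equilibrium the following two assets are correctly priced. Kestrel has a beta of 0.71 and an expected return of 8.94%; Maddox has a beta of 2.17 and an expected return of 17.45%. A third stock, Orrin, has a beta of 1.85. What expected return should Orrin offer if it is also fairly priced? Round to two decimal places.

MRP (SML slope) = (17.45% − 8.94%) / (2.17 − 0.71) = 8.51% / 1.46 = 5.8288%
R_f (intercept) = 8.94% − 0.71 × 5.8288% = 4.8016%
E(R_Orrin) = R_f + β × MRP = 4.8016% + 1.85 × 5.8288% = 15.58%

15.58%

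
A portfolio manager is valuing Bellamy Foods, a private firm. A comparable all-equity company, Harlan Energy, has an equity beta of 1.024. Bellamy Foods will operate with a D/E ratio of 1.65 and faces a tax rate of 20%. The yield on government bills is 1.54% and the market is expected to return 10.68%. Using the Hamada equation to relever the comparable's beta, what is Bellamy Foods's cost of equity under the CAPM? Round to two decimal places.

β_L = β_U × [1 + (1 − t)(D/E)] = 1.024 × [1 + (1 − 0.20) × 1.65]
    = 1.024 × [1 + 0.80 × 1.65] = 1.024 × 2.3200 = 2.3757
MRP = 10.68% − 1.54% = 9.14%
E(R) = R_f + β_L × MRP = 1.54% + 2.3757 × 9.14% = 23.25%

23.25%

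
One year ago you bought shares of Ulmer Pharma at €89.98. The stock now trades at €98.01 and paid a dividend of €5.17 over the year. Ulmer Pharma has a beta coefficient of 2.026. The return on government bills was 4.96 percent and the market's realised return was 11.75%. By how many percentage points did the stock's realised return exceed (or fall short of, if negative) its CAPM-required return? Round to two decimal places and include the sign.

Realised HPR = (P1 + D1 − P0) / P0 = (98.01 + 5.17 − 89.98) / 89.98 = 13.20 / 89.98 = 14.6699%
MRP = 11.75% − 4.96% = 6.79%
CAPM required = R_f + β·MRP = 4.96% + 2.026 × 6.79% = 18.71654%
α = realised − required = 14.6699% − 18.71654% = -4.05%

-4.05%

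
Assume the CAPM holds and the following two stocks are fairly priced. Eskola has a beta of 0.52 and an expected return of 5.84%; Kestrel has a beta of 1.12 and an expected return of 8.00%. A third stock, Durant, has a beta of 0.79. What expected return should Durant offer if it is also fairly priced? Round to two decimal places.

MRP (SML slope) = (8.00% − 5.84%) / (1.12 − 0.52) = 2.16% / 0.60 = 3.6000%
R_f (intercept) = 5.84% − 0.52 × 3.6000% = 3.9680%
E(R_Durant) = R_f + β × MRP = 3.9680% + 0.79 × 3.6000% = 6.81%

6.81%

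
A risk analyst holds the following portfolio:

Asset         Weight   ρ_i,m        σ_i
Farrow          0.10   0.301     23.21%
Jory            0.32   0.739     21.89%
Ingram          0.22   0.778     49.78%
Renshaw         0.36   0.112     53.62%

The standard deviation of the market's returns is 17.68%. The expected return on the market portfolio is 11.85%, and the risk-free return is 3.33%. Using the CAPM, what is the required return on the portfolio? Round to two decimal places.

β_Farrow = 0.301 × 23.21% / 17.68% = 0.3951
β_Jory = 0.739 × 21.89% / 17.68% = 0.9150
β_Ingram = 0.778 × 49.78% / 17.68% = 2.1905
β_Renshaw = 0.112 × 53.62% / 17.68% = 0.3397
β_P = Σ w_i β_i = 0.10×0.3951 + 0.32×0.9150 + 0.22×2.1905 + 0.36×0.3397 = 0.9365
MRP = 11.85% − 3.33% = 8.52%
E(R_P) = R_f + β_P × MRP = 3.33% + 0.9365 × 8.52% = 11.31%

11.31%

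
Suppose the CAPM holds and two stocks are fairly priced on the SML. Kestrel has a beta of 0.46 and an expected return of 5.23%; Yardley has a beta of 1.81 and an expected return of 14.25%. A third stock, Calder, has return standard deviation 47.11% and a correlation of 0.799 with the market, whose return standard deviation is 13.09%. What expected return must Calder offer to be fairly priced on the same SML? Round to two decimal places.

MRP = (14.25% − 5.23%) / (1.81 − 0.46) = 6.6815%
R_f = 5.23% − 0.46 × 6.6815% = 2.1565%
β_Calder = ρ·σ_i/σ_m = 0.799 × 47.11 / 13.09 = 2.8755
E(R_Calder) = R_f + β × MRP = 2.1565% + 2.8755 × 6.6815% = 21.37%

21.37%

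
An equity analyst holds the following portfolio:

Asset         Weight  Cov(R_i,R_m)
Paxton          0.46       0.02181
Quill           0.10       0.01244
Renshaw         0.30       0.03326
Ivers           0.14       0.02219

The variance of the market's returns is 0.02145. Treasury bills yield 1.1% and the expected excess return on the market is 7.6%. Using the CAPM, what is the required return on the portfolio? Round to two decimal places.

9.73%

β_Paxton = 0.02181 / 0.02145 = 1.0168
β_Quill = 0.01244 / 0.02145 = 0.5800
β_Renshaw = 0.03326 / 0.02145 = 1.5506
β_Ivers = 0.02219 / 0.02145 = 1.0345
β_P = Σ w_i β_i = 0.46×1.0168 + 0.10×0.5800 + 0.30×1.5506 + 0.14×1.0345 = 1.1357
E(R_P) = R_f + β_P × MRP = 1.1% + 1.1357 × 7.6% = 9.73%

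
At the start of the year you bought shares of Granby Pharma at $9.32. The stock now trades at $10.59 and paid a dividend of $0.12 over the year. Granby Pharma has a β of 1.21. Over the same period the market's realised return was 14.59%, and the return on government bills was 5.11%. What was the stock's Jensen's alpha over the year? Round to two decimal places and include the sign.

-1.67%

Realised HPR = (P1 + D1 − P0) / P0 = (10.59 + 0.12 − 9.32) / 9.32 = 1.39 / 9.32 = 14.9142%
MRP = 14.59% − 5.11% = 9.48%
CAPM required = R_f + β·MRP = 5.11% + 1.21 × 9.48% = 16.5808%
α = realised − required = 14.9142% − 16.5808% = -1.67%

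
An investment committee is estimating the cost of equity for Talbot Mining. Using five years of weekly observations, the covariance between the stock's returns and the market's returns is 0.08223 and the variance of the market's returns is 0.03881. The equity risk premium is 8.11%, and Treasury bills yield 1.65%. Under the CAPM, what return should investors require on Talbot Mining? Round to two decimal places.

β = Cov(R_i, R_m) / Var(R_m) = 0.08223 / 0.03881 = 2.1188
E(R) = R_f + β × MRP = 1.65% + 2.1188 × 8.11% = 18.83%

18.83%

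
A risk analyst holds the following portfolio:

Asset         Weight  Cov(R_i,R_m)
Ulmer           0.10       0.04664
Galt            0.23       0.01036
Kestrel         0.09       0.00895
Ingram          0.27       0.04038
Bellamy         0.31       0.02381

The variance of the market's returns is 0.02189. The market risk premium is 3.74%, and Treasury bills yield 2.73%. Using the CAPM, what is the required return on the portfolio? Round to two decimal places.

β_Ulmer = 0.04664 / 0.02189 = 2.1307
β_Galt = 0.01036 / 0.02189 = 0.4733
β_Kestrel = 0.00895 / 0.02189 = 0.4089
β_Ingram = 0.04038 / 0.02189 = 1.8447
β_Bellamy = 0.02381 / 0.02189 = 1.0877
β_P = Σ w_i β_i = 0.10×2.1307 + 0.23×0.4733 + 0.09×0.4089 + 0.27×1.8447 + 0.31×1.0877 = 1.1940
E(R_P) = R_f + β_P × MRP = 2.73% + 1.1940 × 3.74% = 7.20%

7.20%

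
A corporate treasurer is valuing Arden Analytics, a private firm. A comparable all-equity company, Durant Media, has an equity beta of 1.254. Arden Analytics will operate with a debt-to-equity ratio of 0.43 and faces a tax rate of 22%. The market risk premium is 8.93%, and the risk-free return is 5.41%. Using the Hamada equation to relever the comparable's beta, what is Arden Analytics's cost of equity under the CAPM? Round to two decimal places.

β_L = β_U × [1 + (1 − t)(D/E)] = 1.254 × [1 + (1 − 0.22) × 0.43]
    = 1.254 × [1 + 0.78 × 0.43] = 1.254 × 1.3354 = 1.6746
E(R) = R_f + β_L × MRP = 5.41% + 1.6746 × 8.93% = 20.36%

20.36%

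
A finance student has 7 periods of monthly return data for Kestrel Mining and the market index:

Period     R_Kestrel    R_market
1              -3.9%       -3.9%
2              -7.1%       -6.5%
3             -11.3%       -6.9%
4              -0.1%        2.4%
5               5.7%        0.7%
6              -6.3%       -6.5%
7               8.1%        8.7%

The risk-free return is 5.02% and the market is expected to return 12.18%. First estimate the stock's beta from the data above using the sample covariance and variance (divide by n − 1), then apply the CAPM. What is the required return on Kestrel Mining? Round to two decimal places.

Mean R_i = (-3.9 − 7.1 − 11.3 − 0.1 + 5.7 − 6.3 + 8.1) / 7 = -2.1286%
Mean R_m = (-3.9 − 6.5 − 6.9 + 2.4 + 0.7 − 6.5 + 8.7) / 7 = -1.7143%
Σ(R_i − R̄_i)(R_m − R̄_m) = 228.9571  ⇒  Cov = 228.9571 / 6 = 38.1595
Σ(R_m − R̄_m)² = 208.6886  ⇒  Var(R_m) = 208.6886 / 6 = 34.7814
β = Cov / Var(R_m) = 38.1595 / 34.7814 = 1.0971
MRP = 12.18% − 5.02% = 7.16%
E(R) = R_f + β × MRP = 5.02% + 1.0971 × 7.16% = 12.88%

12.88%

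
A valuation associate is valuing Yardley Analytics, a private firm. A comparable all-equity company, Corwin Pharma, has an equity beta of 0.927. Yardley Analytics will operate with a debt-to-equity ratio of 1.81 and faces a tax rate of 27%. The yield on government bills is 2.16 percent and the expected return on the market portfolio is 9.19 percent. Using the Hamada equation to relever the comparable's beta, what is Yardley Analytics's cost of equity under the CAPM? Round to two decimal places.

17.29%

β_L = β_U × [1 + (1 − t)(D/E)] = 0.927 × [1 + (1 − 0.27) × 1.81]
    = 0.927 × [1 + 0.73 × 1.81] = 0.927 × 2.3213 = 2.1518
MRP = 9.19% − 2.16% = 7.03%
E(R) = R_f + β_L × MRP = 2.16% + 2.1518 × 7.03% = 17.29%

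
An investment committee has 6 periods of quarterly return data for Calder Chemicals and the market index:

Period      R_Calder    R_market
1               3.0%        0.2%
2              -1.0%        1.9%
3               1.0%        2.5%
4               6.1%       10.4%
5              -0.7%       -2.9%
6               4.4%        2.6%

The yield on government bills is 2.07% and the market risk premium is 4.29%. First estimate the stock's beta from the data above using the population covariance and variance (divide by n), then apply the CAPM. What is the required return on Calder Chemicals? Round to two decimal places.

Mean R_i = (3.0 − 1.0 + 1.0 + 6.1 − 0.7 + 4.4) / 6 = 2.1333%
Mean R_m = (0.2 + 1.9 + 2.5 + 10.4 − 2.9 + 2.6) / 6 = 2.4500%
Σ(R_i − R̄_i)(R_m − R̄_m) = 46.7500  ⇒  Cov = 46.7500 / 6 = 7.7917
Σ(R_m − R̄_m)² = 97.2150  ⇒  Var(R_m) = 97.2150 / 6 = 16.2025
β = Cov / Var(R_m) = 7.7917 / 16.2025 = 0.4809
E(R) = R_f + β × MRP = 2.07% + 0.4809 × 4.29% = 4.13%

4.13%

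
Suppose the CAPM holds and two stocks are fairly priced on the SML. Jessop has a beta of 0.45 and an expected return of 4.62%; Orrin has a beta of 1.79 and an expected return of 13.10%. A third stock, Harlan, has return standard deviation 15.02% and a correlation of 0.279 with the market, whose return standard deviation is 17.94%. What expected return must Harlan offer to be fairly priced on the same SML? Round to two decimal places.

MRP = (13.10% − 4.62%) / (1.79 − 0.45) = 6.3284%
R_f = 4.62% − 0.45 × 6.3284% = 1.7722%
β_Harlan = ρ·σ_i/σ_m = 0.279 × 15.02 / 17.94 = 0.2336
E(R_Harlan) = R_f + β × MRP = 1.7722% + 0.2336 × 6.3284% = 3.25%

3.25%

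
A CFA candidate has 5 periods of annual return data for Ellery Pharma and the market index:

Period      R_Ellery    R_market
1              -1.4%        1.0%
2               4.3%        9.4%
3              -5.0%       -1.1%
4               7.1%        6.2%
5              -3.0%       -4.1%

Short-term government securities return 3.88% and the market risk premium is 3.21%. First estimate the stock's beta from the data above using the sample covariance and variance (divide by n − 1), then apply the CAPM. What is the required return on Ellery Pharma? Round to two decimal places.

Mean R_i = (-1.4 + 4.3 − 5.0 + 7.1 − 3.0) / 5 = 0.4000%
Mean R_m = (1.0 + 9.4 − 1.1 + 6.2 − 4.1) / 5 = 2.2800%
Σ(R_i − R̄_i)(R_m − R̄_m) = 96.2800  ⇒  Cov = 96.2800 / 4 = 24.0700
Σ(R_m − R̄_m)² = 119.8280  ⇒  Var(R_m) = 119.8280 / 4 = 29.9570
β = Cov / Var(R_m) = 24.0700 / 29.9570 = 0.8035
E(R) = R_f + β × MRP = 3.88% + 0.8035 × 3.21% = 6.46%

6.46%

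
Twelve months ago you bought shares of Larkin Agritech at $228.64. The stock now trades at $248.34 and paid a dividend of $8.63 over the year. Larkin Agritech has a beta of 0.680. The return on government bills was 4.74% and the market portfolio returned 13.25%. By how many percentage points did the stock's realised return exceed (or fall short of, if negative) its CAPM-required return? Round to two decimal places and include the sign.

+1.86%

Realised HPR = (P1 + D1 − P0) / P0 = (248.34 + 8.63 − 228.64) / 228.64 = 28.33 / 228.64 = 12.3907%
MRP = 13.25% − 4.74% = 8.51%
CAPM required = R_f + β·MRP = 4.74% + 0.680 × 8.51% = 10.52680%
α = realised − required = 12.3907% − 10.52680% = +1.86%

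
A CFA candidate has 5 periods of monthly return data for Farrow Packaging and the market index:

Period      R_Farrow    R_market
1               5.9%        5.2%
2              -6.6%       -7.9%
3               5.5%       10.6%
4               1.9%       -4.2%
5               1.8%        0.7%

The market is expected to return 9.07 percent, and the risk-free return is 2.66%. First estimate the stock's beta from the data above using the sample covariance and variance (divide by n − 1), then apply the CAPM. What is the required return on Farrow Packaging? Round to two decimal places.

Mean R_i = (5.9 − 6.6 + 5.5 + 1.9 + 1.8) / 5 = 1.7000%
Mean R_m = (5.2 − 7.9 + 10.6 − 4.2 + 0.7) / 5 = 0.8800%
Σ(R_i − R̄_i)(R_m − R̄_m) = 126.9200  ⇒  Cov = 126.9200 / 4 = 31.7300
Σ(R_m − R̄_m)² = 216.0680  ⇒  Var(R_m) = 216.0680 / 4 = 54.0170
β = Cov / Var(R_m) = 31.7300 / 54.0170 = 0.5874
MRP = 9.07% − 2.66% = 6.41%
E(R) = R_f + β × MRP = 2.66% + 0.5874 × 6.41% = 6.43%

6.43%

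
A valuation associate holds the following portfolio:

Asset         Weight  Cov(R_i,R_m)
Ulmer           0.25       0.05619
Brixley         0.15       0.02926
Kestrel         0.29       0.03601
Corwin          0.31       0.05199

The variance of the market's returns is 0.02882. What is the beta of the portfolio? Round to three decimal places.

β_Ulmer = 0.05619 / 0.02882 = 1.9497
β_Brixley = 0.02926 / 0.02882 = 1.0153
β_Kestrel = 0.03601 / 0.02882 = 1.2495
β_Corwin = 0.05199 / 0.02882 = 1.8040
β_P = Σ w_i β_i = 0.25×1.9497 + 0.15×1.0153 + 0.29×1.2495 + 0.31×1.8040 = 1.5613

1.561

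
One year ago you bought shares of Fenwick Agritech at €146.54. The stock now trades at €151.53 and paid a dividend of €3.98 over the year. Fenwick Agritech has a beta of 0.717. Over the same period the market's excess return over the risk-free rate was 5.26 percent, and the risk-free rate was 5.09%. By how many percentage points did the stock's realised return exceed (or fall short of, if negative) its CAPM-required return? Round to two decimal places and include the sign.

-2.74%

Realised HPR = (P1 + D1 − P0) / P0 = (151.53 + 3.98 − 146.54) / 146.54 = 8.97 / 146.54 = 6.1212%
CAPM required = R_f + β·MRP = 5.09% + 0.717 × 5.26% = 8.86142%
α = realised − required = 6.1212% − 8.86142% = -2.74%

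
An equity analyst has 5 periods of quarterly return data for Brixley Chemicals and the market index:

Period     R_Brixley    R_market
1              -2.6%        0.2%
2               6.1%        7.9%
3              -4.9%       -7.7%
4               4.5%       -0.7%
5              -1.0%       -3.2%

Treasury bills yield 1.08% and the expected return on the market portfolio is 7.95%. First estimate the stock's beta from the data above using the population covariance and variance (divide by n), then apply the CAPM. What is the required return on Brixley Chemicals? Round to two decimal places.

5.67%

Mean R_i = (-2.6 + 6.1 − 4.9 + 4.5 − 1.0) / 5 = 0.4200%
Mean R_m = (0.2 + 7.9 − 7.7 − 0.7 − 3.2) / 5 = -0.7000%
Σ(R_i − R̄_i)(R_m − R̄_m) = 86.9200  ⇒  Cov = 86.9200 / 5 = 17.3840
Σ(R_m − R̄_m)² = 130.0200  ⇒  Var(R_m) = 130.0200 / 5 = 26.0040
β = Cov / Var(R_m) = 17.3840 / 26.0040 = 0.6685
MRP = 7.95% − 1.08% = 6.87%
E(R) = R_f + β × MRP = 1.08% + 0.6685 × 6.87% = 5.67%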